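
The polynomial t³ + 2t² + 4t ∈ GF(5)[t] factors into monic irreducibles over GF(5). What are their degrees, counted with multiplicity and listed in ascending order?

1, 2

Write h(t) = t³ + 2t² + 4t.
Roots in GF(5): h(0) = 0 → root; h(1) = 2; h(2) = 4; h(3) = 2; h(4) = 2.
Linear factors from roots: (t).
Complete factorization: h(t) = (t)·(t² + 2t + 4).
Factor degrees with multiplicity: 1 + 2 = 3.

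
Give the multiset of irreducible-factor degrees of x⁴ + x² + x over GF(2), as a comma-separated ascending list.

1, 3

Write h(x) = x⁴ + x² + x.
Roots in GF(2): h(0) = 0 → root; h(1) = 1.
Linear factors from roots: (x).
Complete factorization: h(x) = (x)·(x³ + x + 1).
Factor degrees with multiplicity: 1 + 3 = 4.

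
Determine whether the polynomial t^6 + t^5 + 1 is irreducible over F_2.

Yes

Write f(t) = t^6 + t^5 + 1.
Check for roots in F_2: f(0) = 1; f(1) = 1.
No roots, so no linear factors.
Monic irreducibles of degree 2 over GF(2): t^2 + t + 1.
None of them divide f (all give nonzero remainder).
Monic irreducibles of degree 3 over GF(2): t^3 + t + 1, t^3 + t^2 + 1.
None of them divide f (all give nonzero remainder).
No irreducible factor of degree ≤ 3 exists, so f is irreducible over GF(2).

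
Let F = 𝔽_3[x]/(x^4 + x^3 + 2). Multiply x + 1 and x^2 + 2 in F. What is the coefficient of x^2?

1

Multiply in 𝔽_3[x]: (x + 1)·(x^2 + 2) = x^3 + x^2 + 2x + 2.
Reduced: x^3 + x^2 + 2x + 2.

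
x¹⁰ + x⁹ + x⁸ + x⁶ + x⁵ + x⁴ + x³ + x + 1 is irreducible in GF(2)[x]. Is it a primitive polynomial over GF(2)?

No

Write f(x) = x¹⁰ + x⁹ + x⁸ + x⁶ + x⁵ + x⁴ + x³ + x + 1.
|GF(2^10)^×| = 2^10 − 1 = 1023. Prime factorization: 1023 = 3·11·31.
f is primitive ⇔ x has order 1023 in GF(2)[x]/(f), i.e. x^(1023/q) ≠ 1 for each prime q | 1023.
x^(341) mod f = 1
x^(93) mod f = x⁹ + x⁸ + x⁶ + x² + 1.
x^(33) mod f = x⁹ + x⁶ + x⁵ + x⁴ + x.
Since x^(341) = 1, the order of x divides 341 < 1023; not primitive.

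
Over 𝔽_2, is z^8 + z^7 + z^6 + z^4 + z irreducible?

No

Write m(z) = z^8 + z^7 + z^6 + z^4 + z.
Check for roots in 𝔽_2: m(0) = 0 → root; m(1) = 1.
m(0) = 0, so (z) divides m(z); m is reducible.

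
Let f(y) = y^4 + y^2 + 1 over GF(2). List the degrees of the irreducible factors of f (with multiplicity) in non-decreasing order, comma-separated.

2, 2

Roots in GF(2): f(0) = 1; f(1) = 1.
Complete factorization: f(y) = (y^2 + y + 1)^2.
Factor degrees with multiplicity: 2 + 2 = 4.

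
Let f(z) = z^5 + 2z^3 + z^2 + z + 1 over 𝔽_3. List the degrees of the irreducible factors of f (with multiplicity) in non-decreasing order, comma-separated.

Roots in 𝔽_3: f(0) = 1; f(1) = 0 → root; f(2) = 1.
Linear factors from roots: (z + 2).
Complete factorization: f(z) = (z + 2)·(z^2 + 1)·(z^2 + z + 2).
Factor degrees with multiplicity: 1 + 2 + 2 = 5.

1, 2, 2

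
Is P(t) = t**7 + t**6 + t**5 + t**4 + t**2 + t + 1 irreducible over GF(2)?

Check for roots in GF(2): P(0) = 1; P(1) = 1.
No roots, so no linear factors.
Monic irreducibles of degree 2 over GF(2): t**2 + t + 1.
None of them divide P (all give nonzero remainder).
Monic irreducibles of degree 3 over GF(2): t**3 + t + 1, t**3 + t**2 + 1.
None of them divide P (all give nonzero remainder).
No irreducible factor of degree ≤ 3 exists, so P is irreducible over GF(2).

Yes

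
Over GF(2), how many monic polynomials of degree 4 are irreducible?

3

Gauss's count: N_{2}(4) = (1/4) Σ_{d|4} μ(4/d)·2^d.
Divisors of 4: 1, 2, 4; μ(4/d) for each: 0, -1, 1.
Σ = − 2^2 + 2^4 = 12.
N = 12/4 = 3.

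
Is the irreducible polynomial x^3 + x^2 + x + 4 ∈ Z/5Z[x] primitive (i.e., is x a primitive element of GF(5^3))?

Write f(x) = x^3 + x^2 + x + 4.
|GF(5^3)^×| = 5^3 − 1 = 124. Prime factorization: 124 = 2^2·31.
f is primitive ⇔ x has order 124 in GF(5)[x]/(f), i.e. x^(124/q) ≠ 1 for each prime q | 124.
x^(62) mod f = 1
x^(4) mod f = 2x + 4.
Since x^(62) = 1, the order of x divides 62 < 124; not primitive.

No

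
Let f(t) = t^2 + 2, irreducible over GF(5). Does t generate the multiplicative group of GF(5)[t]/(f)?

|GF(5^2)^×| = 5^2 − 1 = 24. Prime factorization: 24 = 2^3·3.
f is primitive ⇔ t has order 24 in GF(5)[t]/(f), i.e. t^(24/q) ≠ 1 for each prime q | 24.
t^(12) mod f = 4.
t^(8) mod f = 1
Since t^(8) = 1, the order of t divides 8 < 24; not primitive.

No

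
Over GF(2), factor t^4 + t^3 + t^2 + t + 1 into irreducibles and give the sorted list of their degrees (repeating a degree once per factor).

4

Write h(t) = t^4 + t^3 + t^2 + t + 1.
Roots in GF(2): h(0) = 1; h(1) = 1.
Complete factorization: h(t) = (t^4 + t^3 + t^2 + t + 1).
Factor degrees with multiplicity: 4 = 4.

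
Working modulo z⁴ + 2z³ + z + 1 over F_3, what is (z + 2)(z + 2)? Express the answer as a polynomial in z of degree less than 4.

Multiply in F_3[z]: (z + 2)·(z + 2) = z² + z + 1.
Reduced: z² + z + 1.

z^2 + z + 1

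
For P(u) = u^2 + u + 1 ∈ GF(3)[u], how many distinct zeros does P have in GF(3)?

Evaluate at each of the 3 elements of GF(3):
P(0) = 1; P(1) = 0 → root; P(2) = 1.
Roots: {1}.

1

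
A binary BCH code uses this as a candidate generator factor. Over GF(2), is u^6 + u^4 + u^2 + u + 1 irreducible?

Yes

Write f(u) = u^6 + u^4 + u^2 + u + 1.
Check for roots in GF(2): f(0) = 1; f(1) = 1.
No roots, so no linear factors.
Monic irreducibles of degree 2 over GF(2): u^2 + u + 1.
None of them divide f (all give nonzero remainder).
Monic irreducibles of degree 3 over GF(2): u^3 + u + 1, u^3 + u^2 + 1.
None of them divide f (all give nonzero remainder).
No irreducible factor of degree ≤ 3 exists, so f is irreducible over GF(2).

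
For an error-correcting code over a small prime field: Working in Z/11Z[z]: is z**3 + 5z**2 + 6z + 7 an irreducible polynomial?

Yes

Write m(z) = z**3 + 5z**2 + 6z + 7.
Check each element of Z/11Z for a root: m(0)=7, m(1)=8, m(2)=3, m(3)=9, m(4)=10, m(5)=1, m(6)=10, m(7)=10, m(8)=7, m(9)=7, m(10)=5.
No roots. A degree-3 polynomial over a field with no linear factor is irreducible.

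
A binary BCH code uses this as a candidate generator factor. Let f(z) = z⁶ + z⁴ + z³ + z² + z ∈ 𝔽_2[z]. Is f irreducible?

No

Check for roots in 𝔽_2: f(0) = 0 → root; f(1) = 1.
f(0) = 0, so (z) divides f(z); f is reducible.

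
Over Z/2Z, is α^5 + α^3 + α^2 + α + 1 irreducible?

Write f(α) = α^5 + α^3 + α^2 + α + 1.
Check for roots in Z/2Z: f(0) = 1; f(1) = 1.
No roots, so no linear factors.
Monic irreducibles of degree 2 over GF(2): α^2 + α + 1.
None of them divide f (all give nonzero remainder).
No irreducible factor of degree ≤ 2 exists, so f is irreducible over GF(2).

Yes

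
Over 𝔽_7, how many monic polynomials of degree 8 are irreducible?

720300

x^(7^8) − x is the product of all monic irreducibles of degree dividing 8; Möbius inversion gives N = (1/8) Σ μ(8/d)·7^d.
Divisors of 8: 1, 2, 4, 8; μ(8/d) for each: 0, 0, -1, 1.
Σ = − 7^4 + 7^8 = 5762400.
N = 5762400/8 = 720300.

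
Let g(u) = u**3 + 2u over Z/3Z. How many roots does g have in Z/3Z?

Evaluate at each of the 3 elements of Z/3Z:
g(0) = 0 → root; g(1) = 0 → root; g(2) = 0 → root.
Roots: {0, 1, 2}.

3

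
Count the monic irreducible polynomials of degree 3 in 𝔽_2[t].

2

The number of monic irreducibles of degree 3 over GF(2) is (1/3)·Σ_{d∣3} μ(3/d) 2^d.
Divisors of 3: 1, 3; μ(3/d) for each: -1, 1.
Σ = − 2^1 + 2^3 = 6.
N = 6/3 = 2.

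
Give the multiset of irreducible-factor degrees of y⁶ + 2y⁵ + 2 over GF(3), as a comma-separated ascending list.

Write f(y) = y⁶ + 2y⁵ + 2.
Roots in GF(3): f(0) = 2; f(1) = 2; f(2) = 1.
Complete factorization: f(y) = (y⁶ + 2y⁵ + 2).
Factor degrees with multiplicity: 6 = 6.

6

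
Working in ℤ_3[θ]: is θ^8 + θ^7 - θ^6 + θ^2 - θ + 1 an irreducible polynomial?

Write P(θ) = θ^8 + θ^7 - θ^6 + θ^2 - θ + 1.
Check for roots in ℤ_3: P(0) = 1; P(1) = 2; P(2) = 2.
No roots, so no linear factors.
Monic irreducibles of degree 2 over GF(3): θ^2 + 1, θ^2 + θ - 1, θ^2 - θ - 1.
None of them divide P (all give nonzero remainder).
Degree-3 irreducible divisors: test the 8 monic irreducibles of degree 3 over GF(3).
None of them divide P (all give nonzero remainder).
Degree-4 irreducible divisors: test the 18 monic irreducibles of degree 4 over GF(3).
None of them divide P (all give nonzero remainder).
No irreducible factor of degree ≤ 4 exists, so P is irreducible over GF(3).

Yes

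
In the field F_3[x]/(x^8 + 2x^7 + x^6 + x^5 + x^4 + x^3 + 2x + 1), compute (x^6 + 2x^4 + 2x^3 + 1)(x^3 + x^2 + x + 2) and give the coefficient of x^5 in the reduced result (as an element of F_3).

1

Multiply in F_3[x]: (x^6 + 2x^4 + 2x^3 + 1)·(x^3 + x^2 + x + 2) = x^9 + x^8 + x^5 + 2x^3 + x^2 + x + 2.
Reduce using x^8 ≡ x^7 + 2x^6 + 2x^5 + 2x^4 + 2x^3 + x + 2 (mod x^8 + 2x^7 + x^6 + x^5 + x^4 + x^3 + 2x + 1).
Reduced: x^7 + x^5 + 2x^2 + 2x.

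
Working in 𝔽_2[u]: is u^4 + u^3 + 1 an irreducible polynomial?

Yes

Write g(u) = u^4 + u^3 + 1.
Check for roots in 𝔽_2: g(0) = 1; g(1) = 1.
No roots, so no linear factors.
Monic irreducibles of degree 2 over GF(2): u^2 + u + 1.
None of them divide g (all give nonzero remainder).
No irreducible factor of degree ≤ 2 exists, so g is irreducible over GF(2).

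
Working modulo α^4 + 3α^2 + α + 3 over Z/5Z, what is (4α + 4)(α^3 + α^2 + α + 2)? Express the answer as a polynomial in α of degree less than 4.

Multiply in Z/5Z[α]: (4α + 4)·(α^3 + α^2 + α + 2) = 4α^4 + 3α^3 + 3α^2 + 2α + 3.
Reduce using α^4 ≡ 2α^2 + 4α + 2 (mod α^4 + 3α^2 + α + 3).
Reduced: 3α^3 + α^2 + 3α + 1.

3α^3 + α^2 + 3α + 1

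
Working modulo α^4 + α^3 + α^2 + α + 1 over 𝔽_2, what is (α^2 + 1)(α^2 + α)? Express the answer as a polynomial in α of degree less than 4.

Multiply in 𝔽_2[α]: (α^2 + 1)·(α^2 + α) = α^4 + α^3 + α^2 + α.
Reduce using α^4 ≡ α^3 + α^2 + α + 1 (mod α^4 + α^3 + α^2 + α + 1).
Reduced: 1.

1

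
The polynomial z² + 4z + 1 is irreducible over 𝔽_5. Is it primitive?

Write f(z) = z² + 4z + 1.
|GF(5^2)^×| = 5^2 − 1 = 24. Prime factorization: 24 = 2^3·3.
f is primitive ⇔ z has order 24 in GF(5)[z]/(f), i.e. z^(24/q) ≠ 1 for each prime q | 24.
z^(12) mod f = 1
z^(8) mod f = z + 4.
Since z^(12) = 1, the order of z divides 12 < 24; not primitive.

No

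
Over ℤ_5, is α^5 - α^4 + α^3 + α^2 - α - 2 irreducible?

Yes

Write P(α) = α^5 - α^4 + α^3 + α^2 - α - 2.
Check for roots in ℤ_5: P(0) = 3; P(1) = 4; P(2) = 4; P(3) = 3; P(4) = 2.
No roots, so no linear factors.
Degree-2 irreducible divisors: test the 10 monic irreducibles of degree 2 over GF(5).
None of them divide P (all give nonzero remainder).
No irreducible factor of degree ≤ 2 exists, so P is irreducible over GF(5).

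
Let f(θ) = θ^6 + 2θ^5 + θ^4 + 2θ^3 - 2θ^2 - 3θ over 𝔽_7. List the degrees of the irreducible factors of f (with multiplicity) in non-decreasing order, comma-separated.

Linear factors from roots: (θ), (θ - 3).
Complete factorization: f(θ) = (θ)·(θ - 3)^2·(θ^3 + θ^2 - 2θ + 2).
Factor degrees with multiplicity: 1 + 1 + 1 + 3 = 6.

1, 1, 1, 3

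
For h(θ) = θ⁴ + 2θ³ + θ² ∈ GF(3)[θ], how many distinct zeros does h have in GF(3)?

2

Evaluate at each of the 3 elements of GF(3):
h(0) = 0 → root; h(1) = 1; h(2) = 0 → root.
Roots: {0, 2}.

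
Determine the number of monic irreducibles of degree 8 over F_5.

48750

Gauss's count: N_{5}(8) = (1/8) Σ_{d|8} μ(8/d)·5^d.
Divisors of 8: 1, 2, 4, 8; μ(8/d) for each: 0, 0, -1, 1.
Σ = − 5^4 + 5^8 = 390000.
N = 390000/8 = 48750.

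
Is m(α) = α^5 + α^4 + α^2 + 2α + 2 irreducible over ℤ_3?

Yes

Check for roots in ℤ_3: m(0) = 2; m(1) = 1; m(2) = 1.
No roots, so no linear factors.
Monic irreducibles of degree 2 over GF(3): α^2 + 1, α^2 + α + 2, α^2 + 2α + 2.
None of them divide m (all give nonzero remainder).
No irreducible factor of degree ≤ 2 exists, so m is irreducible over GF(3).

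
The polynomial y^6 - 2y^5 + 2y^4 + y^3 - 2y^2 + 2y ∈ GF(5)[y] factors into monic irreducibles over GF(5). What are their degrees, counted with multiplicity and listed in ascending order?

Write g(y) = y^6 - 2y^5 + 2y^4 + y^3 - 2y^2 + 2y.
Roots in GF(5): g(0) = 0 → root; g(1) = 2; g(2) = 1; g(3) = 0 → root; g(4) = 0 → root.
Linear factors from roots: (y), (y + 2), (y + 1).
Complete factorization: g(y) = (y)·(y + 2)·(y + 1)^2·(y^2 - y + 1).
Factor degrees with multiplicity: 1 + 1 + 1 + 1 + 2 = 6.

1, 1, 1, 1, 2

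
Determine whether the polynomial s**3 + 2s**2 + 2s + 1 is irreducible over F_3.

No

Write P(s) = s**3 + 2s**2 + 2s + 1.
Check for roots in F_3: P(0) = 1; P(1) = 0 → root; P(2) = 0 → root.
P(1) = 0, so (s − 1) divides P(s); P is reducible.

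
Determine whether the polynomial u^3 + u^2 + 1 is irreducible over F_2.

Yes

Write g(u) = u^3 + u^2 + 1.
Check for roots in F_2: g(0) = 1; g(1) = 1.
No roots. A degree-3 polynomial over a field with no linear factor is irreducible.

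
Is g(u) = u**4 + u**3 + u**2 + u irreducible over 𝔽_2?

No

Check for roots in 𝔽_2: g(0) = 0 → root; g(1) = 0 → root.
g(0) = 0, so (u) divides g(u); g is reducible.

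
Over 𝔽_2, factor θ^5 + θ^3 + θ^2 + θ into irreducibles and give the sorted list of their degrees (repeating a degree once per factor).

Write g(θ) = θ^5 + θ^3 + θ^2 + θ.
Roots in 𝔽_2: g(0) = 0 → root; g(1) = 0 → root.
Linear factors from roots: (θ), (θ + 1).
Complete factorization: g(θ) = (θ)·(θ + 1)·(θ^3 + θ^2 + 1).
Factor degrees with multiplicity: 1 + 1 + 3 = 5.

1, 1, 3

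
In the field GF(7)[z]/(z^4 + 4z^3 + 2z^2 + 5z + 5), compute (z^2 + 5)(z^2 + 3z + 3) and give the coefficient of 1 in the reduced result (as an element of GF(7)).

3

Multiply in GF(7)[z]: (z^2 + 5)·(z^2 + 3z + 3) = z^4 + 3z^3 + z^2 + z + 1.
Reduce using z^4 ≡ 3z^3 + 5z^2 + 2z + 2 (mod z^4 + 4z^3 + 2z^2 + 5z + 5).
Reduced: 6z^3 + 6z^2 + 3z + 3.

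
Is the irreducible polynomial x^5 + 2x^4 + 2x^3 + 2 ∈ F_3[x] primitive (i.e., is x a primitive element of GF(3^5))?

No

Write f(x) = x^5 + 2x^4 + 2x^3 + 2.
|GF(3^5)^×| = 3^5 − 1 = 242. Prime factorization: 242 = 2·11^2.
f is primitive ⇔ x has order 242 in GF(3)[x]/(f), i.e. x^(242/q) ≠ 1 for each prime q | 242.
x^(121) mod f = 1
x^(22) mod f = x^4 + x^2 + x + 2.
Since x^(121) = 1, the order of x divides 121 < 242; not primitive.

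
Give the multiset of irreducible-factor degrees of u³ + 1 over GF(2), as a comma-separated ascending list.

Write h(u) = u³ + 1.
Roots in GF(2): h(0) = 1; h(1) = 0 → root.
Linear factors from roots: (u + 1).
Complete factorization: h(u) = (u + 1)·(u² + u + 1).
Factor degrees with multiplicity: 1 + 2 = 3.

1, 2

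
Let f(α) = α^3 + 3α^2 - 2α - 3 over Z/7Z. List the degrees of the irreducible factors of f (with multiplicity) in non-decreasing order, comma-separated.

3

Complete factorization: f(α) = (α^3 + 3α^2 - 2α - 3).
Factor degrees with multiplicity: 3 = 3.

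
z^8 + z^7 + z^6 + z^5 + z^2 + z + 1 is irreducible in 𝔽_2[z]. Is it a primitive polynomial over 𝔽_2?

Yes

Write f(z) = z^8 + z^7 + z^6 + z^5 + z^2 + z + 1.
|GF(2^8)^×| = 2^8 − 1 = 255. Prime factorization: 255 = 3·5·17.
f is primitive ⇔ z has order 255 in GF(2)[z]/(f), i.e. z^(255/q) ≠ 1 for each prime q | 255.
z^(85) mod f = z^7 + z^2 + 1.
z^(51) mod f = z^6 + z^5 + z^4 + z^3 + z^2 + z.
z^(15) mod f = z^7 + z^6 + z^3 + z^2 + 1.
None equal 1, so z has full order 255; f is primitive.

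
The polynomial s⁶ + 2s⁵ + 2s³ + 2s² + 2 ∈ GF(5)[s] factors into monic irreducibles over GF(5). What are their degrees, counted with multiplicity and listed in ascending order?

Write f(s) = s⁶ + 2s⁵ + 2s³ + 2s² + 2.
Roots in GF(5): f(0) = 2; f(1) = 4; f(2) = 4; f(3) = 4; f(4) = 1.
Complete factorization: f(s) = (s⁶ + 2s⁵ + 2s³ + 2s² + 2).
Factor degrees with multiplicity: 6 = 6.

6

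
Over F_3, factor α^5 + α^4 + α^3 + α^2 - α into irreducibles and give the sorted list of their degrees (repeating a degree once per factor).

1, 1, 3

Write g(α) = α^5 + α^4 + α^3 + α^2 - α.
Roots in F_3: g(0) = 0 → root; g(1) = 0 → root; g(2) = 1.
Linear factors from roots: (α), (α - 1).
Complete factorization: g(α) = (α)·(α - 1)·(α^3 - α^2 + 1).
Factor degrees with multiplicity: 1 + 1 + 3 = 5.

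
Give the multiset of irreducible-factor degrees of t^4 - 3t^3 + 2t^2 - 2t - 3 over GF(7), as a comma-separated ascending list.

Write g(t) = t^4 - 3t^3 + 2t^2 - 2t - 3.
Linear factors from roots: (t - 2), (t + 2).
Complete factorization: g(t) = (t + 2)·(t - 2)·(t^2 - 3t - 1).
Factor degrees with multiplicity: 1 + 1 + 2 = 4.

1, 1, 2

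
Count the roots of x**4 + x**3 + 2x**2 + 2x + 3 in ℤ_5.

1

Write g(x) = x**4 + x**3 + 2x**2 + 2x + 3.
Evaluate at each of the 5 elements of ℤ_5:
g(0) = 3; g(1) = 4; g(2) = 4; g(3) = 0 → root; g(4) = 3.
Roots: {3}.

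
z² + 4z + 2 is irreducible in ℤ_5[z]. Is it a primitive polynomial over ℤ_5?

Write f(z) = z² + 4z + 2.
|GF(5^2)^×| = 5^2 − 1 = 24. Prime factorization: 24 = 2^3·3.
f is primitive ⇔ z has order 24 in GF(5)[z]/(f), i.e. z^(24/q) ≠ 1 for each prime q | 24.
z^(12) mod f = 4.
z^(8) mod f = 2z + 1.
None equal 1, so z has full order 24; f is primitive.

Yes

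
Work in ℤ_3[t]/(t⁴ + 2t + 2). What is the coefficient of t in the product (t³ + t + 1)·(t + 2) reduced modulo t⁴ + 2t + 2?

Multiply in ℤ_3[t]: (t³ + t + 1)·(t + 2) = t⁴ + 2t³ + t² + 2.
Reduce using t⁴ ≡ t + 1 (mod t⁴ + 2t + 2).
Reduced: 2t³ + t² + t.

1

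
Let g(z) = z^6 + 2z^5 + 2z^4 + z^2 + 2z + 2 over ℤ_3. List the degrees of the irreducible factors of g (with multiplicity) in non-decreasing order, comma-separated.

Roots in ℤ_3: g(0) = 2; g(1) = 1; g(2) = 2.
Complete factorization: g(z) = (z^2 + z + 2)·(z^2 + 2z + 2)^2.
Factor degrees with multiplicity: 2 + 2 + 2 = 6.

2, 2, 2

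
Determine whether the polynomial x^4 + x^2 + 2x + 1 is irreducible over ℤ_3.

Yes

Write m(x) = x^4 + x^2 + 2x + 1.
Check for roots in ℤ_3: m(0) = 1; m(1) = 2; m(2) = 1.
No roots, so no linear factors.
Monic irreducibles of degree 2 over GF(3): x^2 + 1, x^2 + x + 2, x^2 + 2x + 2.
None of them divide m (all give nonzero remainder).
No irreducible factor of degree ≤ 2 exists, so m is irreducible over GF(3).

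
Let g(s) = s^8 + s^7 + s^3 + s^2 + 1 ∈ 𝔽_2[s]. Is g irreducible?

Check for roots in 𝔽_2: g(0) = 1; g(1) = 1.
No roots, so no linear factors.
Monic irreducibles of degree 2 over GF(2): s^2 + s + 1.
None of them divide g (all give nonzero remainder).
Monic irreducibles of degree 3 over GF(2): s^3 + s + 1, s^3 + s^2 + 1.
None of them divide g (all give nonzero remainder).
Monic irreducibles of degree 4 over GF(2): s^4 + s + 1, s^4 + s^3 + 1, s^4 + s^3 + s^2 + s + 1.
None of them divide g (all give nonzero remainder).
No irreducible factor of degree ≤ 4 exists, so g is irreducible over GF(2).

Yes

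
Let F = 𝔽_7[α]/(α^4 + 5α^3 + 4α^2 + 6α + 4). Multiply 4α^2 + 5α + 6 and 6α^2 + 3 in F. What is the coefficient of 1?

Multiply in 𝔽_7[α]: (4α^2 + 5α + 6)·(6α^2 + 3) = 3α^4 + 2α^3 + 6α^2 + α + 4.
Reduce using α^4 ≡ 2α^3 + 3α^2 + α + 3 (mod α^4 + 5α^3 + 4α^2 + 6α + 4).
Reduced: α^3 + α^2 + 4α + 6.

6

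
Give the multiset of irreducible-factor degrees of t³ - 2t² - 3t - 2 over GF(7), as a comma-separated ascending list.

3

Write g(t) = t³ - 2t² - 3t - 2.
Complete factorization: g(t) = (t³ - 2t² - 3t - 2).
Factor degrees with multiplicity: 3 = 3.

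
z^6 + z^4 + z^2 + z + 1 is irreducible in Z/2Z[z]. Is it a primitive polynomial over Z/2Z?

No

Write f(z) = z^6 + z^4 + z^2 + z + 1.
|GF(2^6)^×| = 2^6 − 1 = 63. Prime factorization: 63 = 3^2·7.
f is primitive ⇔ z has order 63 in GF(2)[z]/(f), i.e. z^(63/q) ≠ 1 for each prime q | 63.
z^(21) mod f = 1
z^(9) mod f = z^4 + z^2 + z.
Since z^(21) = 1, the order of z divides 21 < 63; not primitive.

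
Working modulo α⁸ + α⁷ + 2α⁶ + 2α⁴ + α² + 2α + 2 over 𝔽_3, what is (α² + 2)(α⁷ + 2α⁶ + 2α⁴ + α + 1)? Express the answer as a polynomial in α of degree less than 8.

Multiply in 𝔽_3[α]: (α² + 2)·(α⁷ + 2α⁶ + 2α⁴ + α + 1) = α⁹ + 2α⁸ + 2α⁷ + α⁴ + α³ + α² + 2α + 2.
Reduce using α⁸ ≡ 2α⁷ + α⁶ + α⁴ + 2α² + α + 1 (mod α⁸ + α⁷ + 2α⁶ + 2α⁴ + α² + 2α + 2).
Reduced: 2α⁷ + α⁶ + α⁵ + 2α⁴ + α² + α.

2α^7 + α^6 + α^5 + 2α^4 + α^2 + α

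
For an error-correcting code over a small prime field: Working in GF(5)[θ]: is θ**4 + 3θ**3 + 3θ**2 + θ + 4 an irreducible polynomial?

Yes

Write m(θ) = θ**4 + 3θ**3 + 3θ**2 + θ + 4.
Check for roots in GF(5): m(0) = 4; m(1) = 2; m(2) = 3; m(3) = 1; m(4) = 4.
No roots, so no linear factors.
Degree-2 irreducible divisors: test the 10 monic irreducibles of degree 2 over GF(5).
None of them divide m (all give nonzero remainder).
No irreducible factor of degree ≤ 2 exists, so m is irreducible over GF(5).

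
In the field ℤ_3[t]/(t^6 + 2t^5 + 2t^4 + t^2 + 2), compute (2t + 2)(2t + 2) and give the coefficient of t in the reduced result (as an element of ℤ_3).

2

Multiply in ℤ_3[t]: (2t + 2)·(2t + 2) = t^2 + 2t + 1.
Reduced: t^2 + 2t + 1.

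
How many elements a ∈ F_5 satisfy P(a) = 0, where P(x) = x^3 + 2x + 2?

Evaluate at each of the 5 elements of F_5:
P(0) = 2; P(1) = 0 → root; P(2) = 4; P(3) = 0 → root; P(4) = 4.
Roots: {1, 3}.

2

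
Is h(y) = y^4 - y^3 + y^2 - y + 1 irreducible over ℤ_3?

Check for roots in ℤ_3: h(0) = 1; h(1) = 1; h(2) = 2.
No roots, so no linear factors.
Monic irreducibles of degree 2 over GF(3): y^2 + 1, y^2 + y - 1, y^2 - y - 1.
None of them divide h (all give nonzero remainder).
No irreducible factor of degree ≤ 2 exists, so h is irreducible over GF(3).

Yes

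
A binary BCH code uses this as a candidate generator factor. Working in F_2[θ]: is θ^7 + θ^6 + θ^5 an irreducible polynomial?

No

Write f(θ) = θ^7 + θ^6 + θ^5.
Check for roots in F_2: f(0) = 0 → root; f(1) = 1.
f(0) = 0, so (θ) divides f(θ); f is reducible.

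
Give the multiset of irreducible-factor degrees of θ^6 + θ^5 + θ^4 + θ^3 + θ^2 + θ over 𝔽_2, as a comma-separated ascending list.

1, 1, 2, 2

Write h(θ) = θ^6 + θ^5 + θ^4 + θ^3 + θ^2 + θ.
Roots in 𝔽_2: h(0) = 0 → root; h(1) = 0 → root.
Linear factors from roots: (θ), (θ + 1).
Complete factorization: h(θ) = (θ)·(θ + 1)·(θ^2 + θ + 1)^2.
Factor degrees with multiplicity: 1 + 1 + 2 + 2 = 6.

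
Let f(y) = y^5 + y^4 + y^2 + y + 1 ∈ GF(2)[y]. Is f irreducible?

Check for roots in GF(2): f(0) = 1; f(1) = 1.
No roots, so no linear factors.
Monic irreducibles of degree 2 over GF(2): y^2 + y + 1.
None of them divide f (all give nonzero remainder).
No irreducible factor of degree ≤ 2 exists, so f is irreducible over GF(2).

Yes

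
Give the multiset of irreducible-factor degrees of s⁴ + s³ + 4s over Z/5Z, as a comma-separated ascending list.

Write h(s) = s⁴ + s³ + 4s.
Roots in Z/5Z: h(0) = 0 → root; h(1) = 1; h(2) = 2; h(3) = 0 → root; h(4) = 1.
Linear factors from roots: (s), (s + 2).
Complete factorization: h(s) = (s)·(s + 2)·(s² + 4s + 2).
Factor degrees with multiplicity: 1 + 1 + 2 = 4.

1, 1, 2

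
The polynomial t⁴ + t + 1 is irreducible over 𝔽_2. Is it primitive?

Yes

Write f(t) = t⁴ + t + 1.
|GF(2^4)^×| = 2^4 − 1 = 15. Prime factorization: 15 = 3·5.
f is primitive ⇔ t has order 15 in GF(2)[t]/(f), i.e. t^(15/q) ≠ 1 for each prime q | 15.
t^(5) mod f = t² + t.
t^(3) mod f = t³.
None equal 1, so t has full order 15; f is primitive.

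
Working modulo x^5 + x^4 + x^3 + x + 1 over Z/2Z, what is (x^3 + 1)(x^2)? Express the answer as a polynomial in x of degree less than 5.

Multiply in Z/2Z[x]: (x^3 + 1)·(x^2) = x^5 + x^2.
Reduce using x^5 ≡ x^4 + x^3 + x + 1 (mod x^5 + x^4 + x^3 + x + 1).
Reduced: x^4 + x^3 + x^2 + x + 1.

x^4 + x^3 + x^2 + x + 1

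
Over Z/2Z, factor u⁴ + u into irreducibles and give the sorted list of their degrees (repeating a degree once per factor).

1, 1, 2

Write f(u) = u⁴ + u.
Roots in Z/2Z: f(0) = 0 → root; f(1) = 0 → root.
Linear factors from roots: (u), (u + 1).
Complete factorization: f(u) = (u)·(u + 1)·(u² + u + 1).
Factor degrees with multiplicity: 1 + 1 + 2 = 4.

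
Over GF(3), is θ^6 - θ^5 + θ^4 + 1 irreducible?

Write P(θ) = θ^6 - θ^5 + θ^4 + 1.
Check for roots in GF(3): P(0) = 1; P(1) = 2; P(2) = 1.
No roots, so no linear factors.
Monic irreducibles of degree 2 over GF(3): θ^2 + 1, θ^2 + θ - 1, θ^2 - θ - 1.
None of them divide P (all give nonzero remainder).
Degree-3 irreducible divisors: test the 8 monic irreducibles of degree 3 over GF(3).
None of them divide P (all give nonzero remainder).
No irreducible factor of degree ≤ 3 exists, so P is irreducible over GF(3).

Yes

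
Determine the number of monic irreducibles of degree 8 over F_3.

810

By the necklace-counting formula, N_3(8) = (1/8) Σ_{d|8} μ(8/d)·3^d.
Divisors of 8: 1, 2, 4, 8; μ(8/d) for each: 0, 0, -1, 1.
Σ = − 3^4 + 3^8 = 6480.
N = 6480/8 = 810.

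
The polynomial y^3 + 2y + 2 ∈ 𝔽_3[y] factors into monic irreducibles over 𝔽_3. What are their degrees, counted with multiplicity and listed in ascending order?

Write g(y) = y^3 + 2y + 2.
Roots in 𝔽_3: g(0) = 2; g(1) = 2; g(2) = 2.
Complete factorization: g(y) = (y^3 + 2y + 2).
Factor degrees with multiplicity: 3 = 3.

3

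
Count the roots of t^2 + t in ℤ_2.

Write g(t) = t^2 + t.
Evaluate at each of the 2 elements of ℤ_2:
g(0) = 0 → root; g(1) = 0 → root.
Roots: {0, 1}.

2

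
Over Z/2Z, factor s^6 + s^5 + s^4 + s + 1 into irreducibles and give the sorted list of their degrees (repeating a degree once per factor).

Write f(s) = s^6 + s^5 + s^4 + s + 1.
Roots in Z/2Z: f(0) = 1; f(1) = 1.
Complete factorization: f(s) = (s^6 + s^5 + s^4 + s + 1).
Factor degrees with multiplicity: 6 = 6.

6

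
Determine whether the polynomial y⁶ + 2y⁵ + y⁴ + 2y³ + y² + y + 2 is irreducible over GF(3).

No

Write P(y) = y⁶ + 2y⁵ + y⁴ + 2y³ + y² + y + 2.
Check for roots in GF(3): P(0) = 2; P(1) = 1; P(2) = 0 → root.
P(2) = 0, so (y − 2) divides P(y); P is reducible.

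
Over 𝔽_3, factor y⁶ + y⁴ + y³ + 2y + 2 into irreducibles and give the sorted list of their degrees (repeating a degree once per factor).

6

Write h(y) = y⁶ + y⁴ + y³ + 2y + 2.
Roots in 𝔽_3: h(0) = 2; h(1) = 1; h(2) = 1.
Complete factorization: h(y) = (y⁶ + y⁴ + y³ + 2y + 2).
Factor degrees with multiplicity: 6 = 6.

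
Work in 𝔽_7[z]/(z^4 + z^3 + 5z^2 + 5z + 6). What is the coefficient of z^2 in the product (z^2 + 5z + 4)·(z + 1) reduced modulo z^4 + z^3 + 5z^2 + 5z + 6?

Multiply in 𝔽_7[z]: (z^2 + 5z + 4)·(z + 1) = z^3 + 6z^2 + 2z + 4.
Reduced: z^3 + 6z^2 + 2z + 4.

6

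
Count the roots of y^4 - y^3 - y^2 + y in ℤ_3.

3

Write f(y) = y^4 - y^3 - y^2 + y.
Evaluate at each of the 3 elements of ℤ_3:
f(0) = 0 → root; f(1) = 0 → root; f(2) = 0 → root.
Roots: {0, 1, 2}.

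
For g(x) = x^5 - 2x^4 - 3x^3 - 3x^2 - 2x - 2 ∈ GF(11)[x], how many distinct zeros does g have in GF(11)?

2

Evaluate at each of the 11 elements of GF(11):
g(0) = 9; g(1) = 0 → root; g(2) = 2; g(3) = 9; g(4) = 9; g(5) = 5; g(6) = 3; g(7) = 0 → root; g(8) = 5; g(9) = 5; g(10) = 8.
Roots: {1, 7}.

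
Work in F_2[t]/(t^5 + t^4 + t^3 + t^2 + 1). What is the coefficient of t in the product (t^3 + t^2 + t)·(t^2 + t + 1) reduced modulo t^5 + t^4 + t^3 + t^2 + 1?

Multiply in F_2[t]: (t^3 + t^2 + t)·(t^2 + t + 1) = t^5 + t^3 + t.
Reduce using t^5 ≡ t^4 + t^3 + t^2 + 1 (mod t^5 + t^4 + t^3 + t^2 + 1).
Reduced: t^4 + t^2 + t + 1.

1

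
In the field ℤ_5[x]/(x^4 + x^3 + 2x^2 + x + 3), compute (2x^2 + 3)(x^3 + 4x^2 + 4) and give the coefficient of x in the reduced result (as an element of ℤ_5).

Multiply in ℤ_5[x]: (2x^2 + 3)·(x^3 + 4x^2 + 4) = 2x^5 + 3x^4 + 3x^3 + 2.
Reduce using x^4 ≡ 4x^3 + 3x^2 + 4x + 2 (mod x^4 + x^3 + 2x^2 + x + 3).
Reduced: 3x^3 + x^2 + 3x + 4.

3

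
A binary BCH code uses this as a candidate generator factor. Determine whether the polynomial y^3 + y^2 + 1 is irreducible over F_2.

Write f(y) = y^3 + y^2 + 1.
Check for roots in F_2: f(0) = 1; f(1) = 1.
No roots. A degree-3 polynomial over a field with no linear factor is irreducible.

Yes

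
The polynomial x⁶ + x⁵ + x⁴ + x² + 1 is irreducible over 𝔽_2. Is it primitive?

Write f(x) = x⁶ + x⁵ + x⁴ + x² + 1.
|GF(2^6)^×| = 2^6 − 1 = 63. Prime factorization: 63 = 3^2·7.
f is primitive ⇔ x has order 63 in GF(2)[x]/(f), i.e. x^(63/q) ≠ 1 for each prime q | 63.
x^(21) mod f = 1
x^(9) mod f = x³ + 1.
Since x^(21) = 1, the order of x divides 21 < 63; not primitive.

No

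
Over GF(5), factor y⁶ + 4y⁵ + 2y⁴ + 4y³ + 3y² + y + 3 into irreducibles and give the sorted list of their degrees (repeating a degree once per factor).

1, 2, 3

Write h(y) = y⁶ + 4y⁵ + 2y⁴ + 4y³ + 3y² + y + 3.
Roots in GF(5): h(0) = 3; h(1) = 3; h(2) = 3; h(3) = 4; h(4) = 0 → root.
Linear factors from roots: (y + 1).
Complete factorization: h(y) = (y + 1)·(y² + 3)·(y³ + 3y² + y + 1).
Factor degrees with multiplicity: 1 + 2 + 3 = 6.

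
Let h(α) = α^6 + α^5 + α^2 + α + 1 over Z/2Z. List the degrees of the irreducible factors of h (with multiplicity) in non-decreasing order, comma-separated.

6

Roots in Z/2Z: h(0) = 1; h(1) = 1.
Complete factorization: h(α) = (α^6 + α^5 + α^2 + α + 1).
Factor degrees with multiplicity: 6 = 6.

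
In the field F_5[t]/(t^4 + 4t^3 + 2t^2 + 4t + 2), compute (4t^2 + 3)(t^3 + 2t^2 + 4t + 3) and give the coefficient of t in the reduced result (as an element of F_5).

Multiply in F_5[t]: (4t^2 + 3)·(t^3 + 2t^2 + 4t + 3) = 4t^5 + 3t^4 + 4t^3 + 3t^2 + 2t + 4.
Reduce using t^4 ≡ t^3 + 3t^2 + t + 3 (mod t^4 + 4t^3 + 2t^2 + 4t + 2).
Reduced: 3t^3 + 3t^2 + t.

1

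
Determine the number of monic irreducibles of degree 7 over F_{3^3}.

1494336168

The number of monic irreducibles of degree 7 over GF(27) is (1/7)·Σ_{d∣7} μ(7/d) 27^d.
Divisors of 7: 1, 7; μ(7/d) for each: -1, 1.
Σ = − 27^1 + 27^7 = 10460353176.
N = 10460353176/7 = 1494336168.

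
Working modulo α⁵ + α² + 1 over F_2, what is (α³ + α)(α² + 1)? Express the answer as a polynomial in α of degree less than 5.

α^2 + α + 1

Multiply in F_2[α]: (α³ + α)·(α² + 1) = α⁵ + α.
Reduce using α⁵ ≡ α² + 1 (mod α⁵ + α² + 1).
Reduced: α² + α + 1.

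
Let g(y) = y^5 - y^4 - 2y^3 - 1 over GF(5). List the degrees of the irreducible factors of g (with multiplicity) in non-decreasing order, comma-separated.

2, 3

Roots in GF(5): g(0) = 4; g(1) = 2; g(2) = 4; g(3) = 2; g(4) = 4.
Complete factorization: g(y) = (y^2 - 2)·(y^3 - y^2 - 2).
Factor degrees with multiplicity: 2 + 3 = 5.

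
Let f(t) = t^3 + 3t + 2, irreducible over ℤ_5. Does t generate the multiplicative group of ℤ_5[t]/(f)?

Yes

|GF(5^3)^×| = 5^3 − 1 = 124. Prime factorization: 124 = 2^2·31.
f is primitive ⇔ t has order 124 in GF(5)[t]/(f), i.e. t^(124/q) ≠ 1 for each prime q | 124.
t^(62) mod f = 4.
t^(4) mod f = 2t^2 + 3t.
None equal 1, so t has full order 124; f is primitive.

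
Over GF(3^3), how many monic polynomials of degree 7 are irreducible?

The number of monic irreducibles of degree 7 over GF(27) is (1/7)·Σ_{d∣7} μ(7/d) 27^d.
Divisors of 7: 1, 7; μ(7/d) for each: -1, 1.
Σ = − 27^1 + 27^7 = 10460353176.
N = 10460353176/7 = 1494336168.

1494336168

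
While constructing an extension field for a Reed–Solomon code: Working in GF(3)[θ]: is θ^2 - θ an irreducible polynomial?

Write f(θ) = θ^2 - θ.
Check for roots in GF(3): f(0) = 0 → root; f(1) = 0 → root; f(2) = 2.
f(0) = 0, so (θ) divides f(θ); f is reducible.

No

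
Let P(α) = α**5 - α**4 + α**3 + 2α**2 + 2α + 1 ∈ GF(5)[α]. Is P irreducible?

Check for roots in GF(5): P(0) = 1; P(1) = 1; P(2) = 2; P(3) = 4; P(4) = 3.
No roots, so no linear factors.
Degree-2 irreducible divisors: test the 10 monic irreducibles of degree 2 over GF(5).
None of them divide P (all give nonzero remainder).
No irreducible factor of degree ≤ 2 exists, so P is irreducible over GF(5).

Yes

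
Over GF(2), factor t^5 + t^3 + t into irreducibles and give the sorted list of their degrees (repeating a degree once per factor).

1, 2, 2

Write f(t) = t^5 + t^3 + t.
Roots in GF(2): f(0) = 0 → root; f(1) = 1.
Linear factors from roots: (t).
Complete factorization: f(t) = (t)·(t^2 + t + 1)^2.
Factor degrees with multiplicity: 1 + 2 + 2 = 5.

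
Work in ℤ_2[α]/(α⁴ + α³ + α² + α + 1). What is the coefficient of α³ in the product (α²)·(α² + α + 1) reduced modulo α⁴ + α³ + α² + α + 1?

0

Multiply in ℤ_2[α]: (α²)·(α² + α + 1) = α⁴ + α³ + α².
Reduce using α⁴ ≡ α³ + α² + α + 1 (mod α⁴ + α³ + α² + α + 1).
Reduced: α + 1.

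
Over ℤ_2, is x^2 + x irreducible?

No

Write m(x) = x^2 + x.
Check for roots in ℤ_2: m(0) = 0 → root; m(1) = 0 → root.
m(0) = 0, so (x) divides m(x); m is reducible.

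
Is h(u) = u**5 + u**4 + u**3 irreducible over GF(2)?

Check for roots in GF(2): h(0) = 0 → root; h(1) = 1.
h(0) = 0, so (u) divides h(u); h is reducible.

No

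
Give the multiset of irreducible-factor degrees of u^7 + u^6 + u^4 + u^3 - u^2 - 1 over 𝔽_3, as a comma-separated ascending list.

7

Write h(u) = u^7 + u^6 + u^4 + u^3 - u^2 - 1.
Roots in 𝔽_3: h(0) = 2; h(1) = 2; h(2) = 1.
Complete factorization: h(u) = (u^7 + u^6 + u^4 + u^3 - u^2 - 1).
Factor degrees with multiplicity: 7 = 7.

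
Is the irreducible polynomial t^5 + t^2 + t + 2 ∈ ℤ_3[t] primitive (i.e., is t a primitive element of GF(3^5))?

Write f(t) = t^5 + t^2 + t + 2.
|GF(3^5)^×| = 3^5 − 1 = 242. Prime factorization: 242 = 2·11^2.
f is primitive ⇔ t has order 242 in GF(3)[t]/(f), i.e. t^(242/q) ≠ 1 for each prime q | 242.
t^(121) mod f = 1
t^(22) mod f = t^4 + 2t^3 + 2t^2 + 2t.
Since t^(121) = 1, the order of t divides 121 < 242; not primitive.

No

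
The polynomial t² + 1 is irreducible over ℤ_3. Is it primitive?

Write f(t) = t² + 1.
|GF(3^2)^×| = 3^2 − 1 = 8. Prime factorization: 8 = 2^3.
f is primitive ⇔ t has order 8 in GF(3)[t]/(f), i.e. t^(8/q) ≠ 1 for each prime q | 8.
t^(4) mod f = 1
Since t^(4) = 1, the order of t divides 4 < 8; not primitive.

No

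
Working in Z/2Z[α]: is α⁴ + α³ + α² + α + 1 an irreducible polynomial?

Write P(α) = α⁴ + α³ + α² + α + 1.
Check for roots in Z/2Z: P(0) = 1; P(1) = 1.
No roots, so no linear factors.
Monic irreducibles of degree 2 over GF(2): α² + α + 1.
None of them divide P (all give nonzero remainder).
No irreducible factor of degree ≤ 2 exists, so P is irreducible over GF(2).

Yes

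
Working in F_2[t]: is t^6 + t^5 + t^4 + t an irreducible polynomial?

No

Write h(t) = t^6 + t^5 + t^4 + t.
Check for roots in F_2: h(0) = 0 → root; h(1) = 0 → root.
h(0) = 0, so (t) divides h(t); h is reducible.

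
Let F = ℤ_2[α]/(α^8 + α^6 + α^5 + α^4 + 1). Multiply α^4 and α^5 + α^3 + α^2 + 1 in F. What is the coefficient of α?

Multiply in ℤ_2[α]: (α^4)·(α^5 + α^3 + α^2 + 1) = α^9 + α^7 + α^6 + α^4.
Reduce using α^8 ≡ α^6 + α^5 + α^4 + 1 (mod α^8 + α^6 + α^5 + α^4 + 1).
Reduced: α^5 + α^4 + α.

1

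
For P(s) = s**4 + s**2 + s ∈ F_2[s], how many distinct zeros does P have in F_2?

Evaluate at each of the 2 elements of F_2:
P(0) = 0 → root; P(1) = 1.
Roots: {0}.

1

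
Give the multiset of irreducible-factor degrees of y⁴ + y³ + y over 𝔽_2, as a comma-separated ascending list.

1, 3

Write g(y) = y⁴ + y³ + y.
Roots in 𝔽_2: g(0) = 0 → root; g(1) = 1.
Linear factors from roots: (y).
Complete factorization: g(y) = (y)·(y³ + y² + 1).
Factor degrees with multiplicity: 1 + 3 = 4.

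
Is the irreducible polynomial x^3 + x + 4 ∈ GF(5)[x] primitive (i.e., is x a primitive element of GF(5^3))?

Write f(x) = x^3 + x + 4.
|GF(5^3)^×| = 5^3 − 1 = 124. Prime factorization: 124 = 2^2·31.
f is primitive ⇔ x has order 124 in GF(5)[x]/(f), i.e. x^(124/q) ≠ 1 for each prime q | 124.
x^(62) mod f = 1
x^(4) mod f = 4x^2 + x.
Since x^(62) = 1, the order of x divides 62 < 124; not primitive.

No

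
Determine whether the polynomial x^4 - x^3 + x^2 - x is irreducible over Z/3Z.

No

Write P(x) = x^4 - x^3 + x^2 - x.
Check for roots in Z/3Z: P(0) = 0 → root; P(1) = 0 → root; P(2) = 1.
P(0) = 0, so (x) divides P(x); P is reducible.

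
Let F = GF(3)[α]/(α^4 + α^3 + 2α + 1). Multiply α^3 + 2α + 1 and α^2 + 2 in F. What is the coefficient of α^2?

2

Multiply in GF(3)[α]: (α^3 + 2α + 1)·(α^2 + 2) = α^5 + α^3 + α^2 + α + 2.
Reduce using α^4 ≡ 2α^3 + α + 2 (mod α^4 + α^3 + 2α + 1).
Reduced: 2α^3 + 2α^2 + 2α.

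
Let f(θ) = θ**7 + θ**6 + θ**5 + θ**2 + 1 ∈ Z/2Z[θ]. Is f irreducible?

Yes

Check for roots in Z/2Z: f(0) = 1; f(1) = 1.
No roots, so no linear factors.
Monic irreducibles of degree 2 over GF(2): θ**2 + θ + 1.
None of them divide f (all give nonzero remainder).
Monic irreducibles of degree 3 over GF(2): θ**3 + θ + 1, θ**3 + θ**2 + 1.
None of them divide f (all give nonzero remainder).
No irreducible factor of degree ≤ 3 exists, so f is irreducible over GF(2).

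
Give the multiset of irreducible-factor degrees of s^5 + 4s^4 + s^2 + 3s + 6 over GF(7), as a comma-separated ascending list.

1, 1, 3

Write h(s) = s^5 + 4s^4 + s^2 + 3s + 6.
Linear factors from roots: (s + 5), (s + 1).
Complete factorization: h(s) = (s + 1)·(s + 5)·(s^3 + 5s^2 + 4).
Factor degrees with multiplicity: 1 + 1 + 3 = 5.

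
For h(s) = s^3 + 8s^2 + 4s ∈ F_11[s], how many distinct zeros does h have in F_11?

Evaluate at each of the 11 elements of F_11:
h(0) = 0 → root; h(1) = 2; h(2) = 4; h(3) = 1; h(4) = 10; h(5) = 4; h(6) = 0 → root; h(7) = 4; h(8) = 0 → root; h(9) = 5; h(10) = 3.
Roots: {0, 6, 8}.

3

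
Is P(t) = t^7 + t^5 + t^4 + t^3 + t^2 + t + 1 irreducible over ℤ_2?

Check for roots in ℤ_2: P(0) = 1; P(1) = 1.
No roots, so no linear factors.
Monic irreducibles of degree 2 over GF(2): t^2 + t + 1.
None of them divide P (all give nonzero remainder).
Monic irreducibles of degree 3 over GF(2): t^3 + t + 1, t^3 + t^2 + 1.
None of them divide P (all give nonzero remainder).
No irreducible factor of degree ≤ 3 exists, so P is irreducible over GF(2).

Yes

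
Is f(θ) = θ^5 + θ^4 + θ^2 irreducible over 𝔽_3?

Check for roots in 𝔽_3: f(0) = 0 → root; f(1) = 0 → root; f(2) = 1.
f(0) = 0, so (θ) divides f(θ); f is reducible.

No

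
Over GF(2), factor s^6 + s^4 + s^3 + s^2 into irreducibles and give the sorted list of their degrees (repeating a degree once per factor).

Write g(s) = s^6 + s^4 + s^3 + s^2.
Roots in GF(2): g(0) = 0 → root; g(1) = 0 → root.
Linear factors from roots: (s), (s + 1).
Complete factorization: g(s) = (s + 1)·(s)^2·(s^3 + s^2 + 1).
Factor degrees with multiplicity: 1 + 1 + 1 + 3 = 6.

1, 1, 1, 3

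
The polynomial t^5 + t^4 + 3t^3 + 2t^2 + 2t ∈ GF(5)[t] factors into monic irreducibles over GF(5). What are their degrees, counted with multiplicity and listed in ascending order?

Write h(t) = t^5 + t^4 + 3t^3 + 2t^2 + 2t.
Roots in GF(5): h(0) = 0 → root; h(1) = 4; h(2) = 4; h(3) = 4; h(4) = 2.
Linear factors from roots: (t).
Complete factorization: h(t) = (t)·(t^2 + 2)·(t^2 + t + 1).
Factor degrees with multiplicity: 1 + 2 + 2 = 5.

1, 2, 2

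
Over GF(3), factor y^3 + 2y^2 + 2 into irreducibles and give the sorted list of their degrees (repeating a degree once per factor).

Write g(y) = y^3 + 2y^2 + 2.
Roots in GF(3): g(0) = 2; g(1) = 2; g(2) = 0 → root.
Linear factors from roots: (y + 1).
Complete factorization: g(y) = (y + 1)·(y^2 + y + 2).
Factor degrees with multiplicity: 1 + 2 = 3.

1, 2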